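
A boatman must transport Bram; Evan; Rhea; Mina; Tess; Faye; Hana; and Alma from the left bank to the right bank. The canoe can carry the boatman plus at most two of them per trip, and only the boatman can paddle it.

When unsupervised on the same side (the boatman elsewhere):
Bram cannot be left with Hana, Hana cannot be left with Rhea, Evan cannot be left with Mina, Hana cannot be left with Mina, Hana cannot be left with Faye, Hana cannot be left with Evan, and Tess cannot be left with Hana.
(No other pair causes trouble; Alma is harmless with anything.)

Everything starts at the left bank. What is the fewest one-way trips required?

Counting alone: the boatman can take at most 2 across per trip to the right bank, so moving all 8 needs at least 4 loaded trips out, with a return between consecutive ones — at least 7 crossings.
The safety rule pushes this higher. Following every safe sequence of crossings, the most of the 8 that can be at the right bank as the canoe arrives there on crossings 7, 9, 11 is 5, 6, 7 respectively — never all 8.
So no plan with fewer than 13 crossings exists, and this one achieves 13:
1. Boatman goes to the right bank with Evan and Hana.  [the left bank: Alma, Bram, Faye, Mina, Rhea, Tess | the right bank: Evan, Hana]
2. Boatman goes back to the left bank with Evan.  [the left bank: Alma, Bram, Evan, Faye, Mina, Rhea, Tess | the right bank: Hana]
3. Boatman goes to the right bank with Bram and Evan.  [the left bank: Alma, Faye, Mina, Rhea, Tess | the right bank: Bram, Evan, Hana]
4. Boatman goes back to the left bank with Hana.  [the left bank: Alma, Faye, Hana, Mina, Rhea, Tess | the right bank: Bram, Evan]
5. Boatman goes to the right bank with Hana and Rhea.  [the left bank: Alma, Faye, Mina, Tess | the right bank: Bram, Evan, Hana, Rhea]
6. Boatman goes back to the left bank with Hana.  [the left bank: Alma, Faye, Hana, Mina, Tess | the right bank: Bram, Evan, Rhea]
7. Boatman goes to the right bank with Hana and Tess.  [the left bank: Alma, Faye, Mina | the right bank: Bram, Evan, Hana, Rhea, Tess]
8. Boatman goes back to the left bank with Hana.  [the left bank: Alma, Faye, Hana, Mina | the right bank: Bram, Evan, Rhea, Tess]
9. Boatman goes to the right bank with Faye and Mina.  [the left bank: Alma, Hana | the right bank: Bram, Evan, Faye, Mina, Rhea, Tess]
10. Boatman goes back to the left bank with Evan.  [the left bank: Alma, Evan, Hana | the right bank: Bram, Faye, Mina, Rhea, Tess]
11. Boatman goes to the right bank with Alma and Evan.  [the left bank: Hana | the right bank: Alma, Bram, Evan, Faye, Mina, Rhea, Tess]
12. Boatman goes back to the left bank with Evan.  [the left bank: Evan, Hana | the right bank: Alma, Bram, Faye, Mina, Rhea, Tess]
13. Boatman goes to the right bank with Evan and Hana.  [the left bank: — | the right bank: Alma, Bram, Evan, Faye, Hana, Mina, Rhea, Tess]

13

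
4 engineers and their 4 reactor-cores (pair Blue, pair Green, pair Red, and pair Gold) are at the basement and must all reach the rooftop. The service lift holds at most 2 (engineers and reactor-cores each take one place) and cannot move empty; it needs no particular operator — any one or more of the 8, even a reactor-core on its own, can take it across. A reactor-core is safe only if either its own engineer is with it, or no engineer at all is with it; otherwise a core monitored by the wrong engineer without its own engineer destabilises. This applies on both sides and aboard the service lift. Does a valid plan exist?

Following every safe sequence of crossings from the start, the most of the 8 that can be at the rooftop as the service lift arrives there on crossings 1, 3, 5 is 2, 3, 4 respectively; the best ever achieved is 4 of 8.
From crossing 7 on, no configuration arises that was not already reachable earlier: only 44 distinct safe configurations (who is on which side, and where the service lift is) can ever be reached, none of them has everyone across, and every continuation just revisits them. So no valid plan exists.

No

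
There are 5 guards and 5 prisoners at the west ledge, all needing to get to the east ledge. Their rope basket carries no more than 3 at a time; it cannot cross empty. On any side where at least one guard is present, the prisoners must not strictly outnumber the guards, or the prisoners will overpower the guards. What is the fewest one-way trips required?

11

Counting alone: each trip to the east ledge takes at most 3 across and each return brings at least 1 back, so after t trips out (and t−1 returns) at most 3t − (t−1) of the 10 are across; that first reaches 10 at t = 5, so at least 9 crossings are needed.
The safety rule pushes this higher. Following every safe sequence of crossings, the most of the 10 that can be at the east ledge as the rope basket arrives there on crossing 9 is 9 — never all 10.
So no plan with fewer than 11 crossings exists, and this one achieves 11:
1. 2 prisoners → the east ledge.  (the west ledge: 5G 3P; the east ledge: 0G 2P)
2. 1 prisoner ← the west ledge.  (the west ledge: 5G 4P; the east ledge: 0G 1P)
3. 3 prisoners → the east ledge.  (the west ledge: 5G 1P; the east ledge: 0G 4P)
4. 1 prisoner ← the west ledge.  (the west ledge: 5G 2P; the east ledge: 0G 3P)
5. 3 guards → the east ledge.  (the west ledge: 2G 2P; the east ledge: 3G 3P)
6. 1 guard and 1 prisoner ← the west ledge.  (the west ledge: 3G 3P; the east ledge: 2G 2P)
7. 3 guards → the east ledge.  (the west ledge: 0G 3P; the east ledge: 5G 2P)
8. 1 prisoner ← the west ledge.  (the west ledge: 0G 4P; the east ledge: 5G 1P)
9. 2 prisoners → the east ledge.  (the west ledge: 0G 2P; the east ledge: 5G 3P)
10. 1 prisoner ← the west ledge.  (the west ledge: 0G 3P; the east ledge: 5G 2P)
11. 3 prisoners → the east ledge.  (the west ledge: 0G 0P; the east ledge: 5G 5P)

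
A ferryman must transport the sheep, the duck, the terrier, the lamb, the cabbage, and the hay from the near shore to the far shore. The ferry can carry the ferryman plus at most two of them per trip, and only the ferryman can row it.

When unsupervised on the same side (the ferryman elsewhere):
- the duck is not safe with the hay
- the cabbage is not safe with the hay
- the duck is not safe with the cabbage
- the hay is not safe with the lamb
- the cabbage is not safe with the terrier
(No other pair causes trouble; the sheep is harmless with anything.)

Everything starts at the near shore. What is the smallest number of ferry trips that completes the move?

9

Counting alone: the ferryman can take at most 2 across per trip to the far shore, so moving all 6 needs at least 3 loaded trips out, with a return between consecutive ones — at least 5 crossings.
The safety rule pushes this higher. Following every safe sequence of crossings, the most of the 6 that can be at the far shore as the ferry arrives there on crossings 5, 7 is 4, 5 respectively — never all 6.
So no plan with fewer than 9 crossings exists, and this one achieves 9:
1. Ferryman goes to the far shore with the cabbage and the hay.
2. Ferryman goes back to the near shore with the cabbage.
3. Ferryman goes to the far shore with the cabbage and the sheep.
4. Ferryman goes back to the near shore with the cabbage.
5. Ferryman goes to the far shore with the duck and the terrier.
6. Ferryman goes back to the near shore with the duck.
7. Ferryman goes to the far shore with the duck and the lamb.
8. Ferryman goes back to the near shore with the hay.
9. Ferryman goes to the far shore with the cabbage and the hay.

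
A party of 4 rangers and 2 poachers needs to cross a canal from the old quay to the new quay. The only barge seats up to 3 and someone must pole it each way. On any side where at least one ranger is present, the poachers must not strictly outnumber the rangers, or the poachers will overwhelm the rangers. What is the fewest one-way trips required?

Counting alone: each trip to the new quay takes at most 3 across and each return brings at least 1 back, so after t trips out (and t−1 returns) at most 3t − (t−1) of the 6 are across; that first reaches 6 at t = 3, so at least 5 crossings are needed.
The plan below uses exactly 5 crossings, so it is optimal:
1. 2 poachers → the new quay.  (the old quay: 4R 0P; the new quay: 0R 2P)
2. 1 poacher ← the old quay.  (the old quay: 4R 1P; the new quay: 0R 1P)
3. 2 rangers and 1 poacher → the new quay.  (the old quay: 2R 0P; the new quay: 2R 2P)
4. 1 poacher ← the old quay.  (the old quay: 2R 1P; the new quay: 2R 1P)
5. 2 rangers and 1 poacher → the new quay.  (the old quay: 0R 0P; the new quay: 4R 2P)

5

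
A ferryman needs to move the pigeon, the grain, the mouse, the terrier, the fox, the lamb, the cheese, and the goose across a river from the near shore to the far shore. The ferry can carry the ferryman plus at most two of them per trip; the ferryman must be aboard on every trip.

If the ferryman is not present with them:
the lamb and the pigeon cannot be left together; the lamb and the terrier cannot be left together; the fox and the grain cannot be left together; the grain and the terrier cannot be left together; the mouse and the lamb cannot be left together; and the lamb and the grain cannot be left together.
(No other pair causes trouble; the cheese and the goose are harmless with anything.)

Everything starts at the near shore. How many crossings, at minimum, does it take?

13

Counting alone: the ferryman can take at most 2 across per trip to the far shore, so moving all 8 needs at least 4 loaded trips out, with a return between consecutive ones — at least 7 crossings.
The safety rule pushes this higher. Following every safe sequence of crossings, the most of the 8 that can be at the far shore as the ferry arrives there on crossings 7, 9, 11 is 5, 6, 7 respectively — never all 8.
So no plan with fewer than 13 crossings exists, and this one achieves 13:
1. Ferryman goes to the far shore with the grain and the lamb.  [the near shore: the cheese, the fox, the goose, the mouse, the pigeon, the terrier | the far shore: the grain, the lamb]
2. Ferryman goes back to the near shore with the grain.  [the near shore: the cheese, the fox, the goose, the grain, the mouse, the pigeon, the terrier | the far shore: the lamb]
3. Ferryman goes to the far shore with the grain and the pigeon.  [the near shore: the cheese, the fox, the goose, the mouse, the terrier | the far shore: the grain, the lamb, the pigeon]
4. Ferryman goes back to the near shore with the lamb.  [the near shore: the cheese, the fox, the goose, the lamb, the mouse, the terrier | the far shore: the grain, the pigeon]
5. Ferryman goes to the far shore with the mouse and the terrier.  [the near shore: the cheese, the fox, the goose, the lamb | the far shore: the grain, the mouse, the pigeon, the terrier]
6. Ferryman goes back to the near shore with the grain.  [the near shore: the cheese, the fox, the goose, the grain, the lamb | the far shore: the mouse, the pigeon, the terrier]
7. Ferryman goes to the far shore with the fox and the grain.  [the near shore: the cheese, the goose, the lamb | the far shore: the fox, the grain, the mouse, the pigeon, the terrier]
8. Ferryman goes back to the near shore with the grain.  [the near shore: the cheese, the goose, the grain, the lamb | the far shore: the fox, the mouse, the pigeon, the terrier]
9. Ferryman goes to the far shore with the cheese and the grain.  [the near shore: the goose, the lamb | the far shore: the cheese, the fox, the grain, the mouse, the pigeon, the terrier]
10. Ferryman goes back to the near shore with the grain.  [the near shore: the goose, the grain, the lamb | the far shore: the cheese, the fox, the mouse, the pigeon, the terrier]
11. Ferryman goes to the far shore with the goose and the grain.  [the near shore: the lamb | the far shore: the cheese, the fox, the goose, the grain, the mouse, the pigeon, the terrier]
12. Ferryman goes back to the near shore with the grain.  [the near shore: the grain, the lamb | the far shore: the cheese, the fox, the goose, the mouse, the pigeon, the terrier]
13. Ferryman goes to the far shore with the grain and the lamb.  [the near shore: — | the far shore: the cheese, the fox, the goose, the grain, the lamb, the mouse, the pigeon, the terrier]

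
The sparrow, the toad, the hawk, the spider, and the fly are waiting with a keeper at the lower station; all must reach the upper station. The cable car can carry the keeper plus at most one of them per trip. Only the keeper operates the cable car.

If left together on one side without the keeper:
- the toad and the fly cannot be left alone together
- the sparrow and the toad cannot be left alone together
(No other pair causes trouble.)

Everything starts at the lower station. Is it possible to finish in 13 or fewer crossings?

Yes

Yes — this plan uses 11 crossings (≤ 13):
1. Keeper goes to the upper station with the toad.  [the lower station: the fly, the hawk, the sparrow, the spider | the upper station: the toad]
2. Keeper goes back to the lower station alone.  [the lower station: the fly, the hawk, the sparrow, the spider | the upper station: the toad]
3. Keeper goes to the upper station with the sparrow.  [the lower station: the fly, the hawk, the spider | the upper station: the sparrow, the toad]
4. Keeper goes back to the lower station with the toad.  [the lower station: the fly, the hawk, the spider, the toad | the upper station: the sparrow]
5. Keeper goes to the upper station with the fly.  [the lower station: the hawk, the spider, the toad | the upper station: the fly, the sparrow]
6. Keeper goes back to the lower station alone.  [the lower station: the hawk, the spider, the toad | the upper station: the fly, the sparrow]
7. Keeper goes to the upper station with the hawk.  [the lower station: the spider, the toad | the upper station: the fly, the hawk, the sparrow]
8. Keeper goes back to the lower station alone.  [the lower station: the spider, the toad | the upper station: the fly, the hawk, the sparrow]
9. Keeper goes to the upper station with the spider.  [the lower station: the toad | the upper station: the fly, the hawk, the sparrow, the spider]
10. Keeper goes back to the lower station alone.  [the lower station: the toad | the upper station: the fly, the hawk, the sparrow, the spider]
11. Keeper goes to the upper station with the toad.  [the lower station: — | the upper station: the fly, the hawk, the sparrow, the spider, the toad]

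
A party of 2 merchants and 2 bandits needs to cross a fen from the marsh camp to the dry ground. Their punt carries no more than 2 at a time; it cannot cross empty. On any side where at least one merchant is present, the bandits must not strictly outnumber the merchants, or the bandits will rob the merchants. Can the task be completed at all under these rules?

1. 2 bandits → the dry ground.  (the marsh camp: 2M 0B; the dry ground: 0M 2B)
2. 1 bandit ← the marsh camp.  (the marsh camp: 2M 1B; the dry ground: 0M 1B)
3. 2 merchants → the dry ground.  (the marsh camp: 0M 1B; the dry ground: 2M 1B)
4. 1 bandit ← the marsh camp.  (the marsh camp: 0M 2B; the dry ground: 2M 0B)
5. 2 bandits → the dry ground.  (the marsh camp: 0M 0B; the dry ground: 2M 2B)

Yes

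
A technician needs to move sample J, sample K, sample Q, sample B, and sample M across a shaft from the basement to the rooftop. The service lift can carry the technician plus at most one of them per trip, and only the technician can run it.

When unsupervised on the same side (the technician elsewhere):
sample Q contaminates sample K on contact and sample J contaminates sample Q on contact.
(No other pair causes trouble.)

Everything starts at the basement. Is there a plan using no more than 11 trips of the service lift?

Yes — this plan uses 11 crossings (≤ 11):
1. Technician goes to the rooftop with sample Q.
2. Technician goes back to the basement alone.
3. Technician goes to the rooftop with sample J.
4. Technician goes back to the basement with sample Q.
5. Technician goes to the rooftop with sample K.
6. Technician goes back to the basement alone.
7. Technician goes to the rooftop with sample B.
8. Technician goes back to the basement alone.
9. Technician goes to the rooftop with sample M.
10. Technician goes back to the basement alone.
11. Technician goes to the rooftop with sample Q.

Yes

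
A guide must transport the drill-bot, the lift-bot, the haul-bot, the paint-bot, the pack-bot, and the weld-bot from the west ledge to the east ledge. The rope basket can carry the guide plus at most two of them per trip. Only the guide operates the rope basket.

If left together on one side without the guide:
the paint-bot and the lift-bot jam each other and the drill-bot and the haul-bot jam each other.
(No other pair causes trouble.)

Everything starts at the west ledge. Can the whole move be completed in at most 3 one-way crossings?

No

Counting alone: the guide can take at most 2 across per trip to the east ledge, so moving all 6 needs at least 3 loaded trips out, with a return between consecutive ones — at least 5 crossings.
Since 3 < 5, 3 crossings cannot be enough. (The shortest complete plan in fact takes 5:)
1. Guide goes to the east ledge with the drill-bot and the lift-bot.  [the west ledge: the haul-bot, the pack-bot, the paint-bot, the weld-bot | the east ledge: the drill-bot, the lift-bot]
2. Guide goes back to the west ledge alone.  [the west ledge: the haul-bot, the pack-bot, the paint-bot, the weld-bot | the east ledge: the drill-bot, the lift-bot]
3. Guide goes to the east ledge with the pack-bot and the weld-bot.  [the west ledge: the haul-bot, the paint-bot | the east ledge: the drill-bot, the lift-bot, the pack-bot, the weld-bot]
4. Guide goes back to the west ledge alone.  [the west ledge: the haul-bot, the paint-bot | the east ledge: the drill-bot, the lift-bot, the pack-bot, the weld-bot]
5. Guide goes to the east ledge with the haul-bot and the paint-bot.  [the west ledge: — | the east ledge: the drill-bot, the haul-bot, the lift-bot, the pack-bot, the paint-bot, the weld-bot]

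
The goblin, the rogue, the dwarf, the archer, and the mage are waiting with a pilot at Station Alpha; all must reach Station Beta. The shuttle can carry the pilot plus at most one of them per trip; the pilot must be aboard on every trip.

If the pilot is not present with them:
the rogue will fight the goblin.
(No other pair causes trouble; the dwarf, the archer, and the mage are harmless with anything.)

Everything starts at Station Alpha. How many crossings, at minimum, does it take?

Counting alone: the pilot can take at most 1 across per trip to Station Beta, so moving all 5 needs at least 5 loaded trips out, with a return between consecutive ones — at least 9 crossings.
The plan below uses exactly 9 crossings, so it is optimal:
1. Pilot goes to Station Beta with the goblin.  [Station Alpha: the archer, the dwarf, the mage, the rogue | Station Beta: the goblin]
2. Pilot goes back to Station Alpha alone.  [Station Alpha: the archer, the dwarf, the mage, the rogue | Station Beta: the goblin]
3. Pilot goes to Station Beta with the dwarf.  [Station Alpha: the archer, the mage, the rogue | Station Beta: the dwarf, the goblin]
4. Pilot goes back to Station Alpha alone.  [Station Alpha: the archer, the mage, the rogue | Station Beta: the dwarf, the goblin]
5. Pilot goes to Station Beta with the archer.  [Station Alpha: the mage, the rogue | Station Beta: the archer, the dwarf, the goblin]
6. Pilot goes back to Station Alpha alone.  [Station Alpha: the mage, the rogue | Station Beta: the archer, the dwarf, the goblin]
7. Pilot goes to Station Beta with the mage.  [Station Alpha: the rogue | Station Beta: the archer, the dwarf, the goblin, the mage]
8. Pilot goes back to Station Alpha alone.  [Station Alpha: the rogue | Station Beta: the archer, the dwarf, the goblin, the mage]
9. Pilot goes to Station Beta with the rogue.  [Station Alpha: — | Station Beta: the archer, the dwarf, the goblin, the mage, the rogue]

9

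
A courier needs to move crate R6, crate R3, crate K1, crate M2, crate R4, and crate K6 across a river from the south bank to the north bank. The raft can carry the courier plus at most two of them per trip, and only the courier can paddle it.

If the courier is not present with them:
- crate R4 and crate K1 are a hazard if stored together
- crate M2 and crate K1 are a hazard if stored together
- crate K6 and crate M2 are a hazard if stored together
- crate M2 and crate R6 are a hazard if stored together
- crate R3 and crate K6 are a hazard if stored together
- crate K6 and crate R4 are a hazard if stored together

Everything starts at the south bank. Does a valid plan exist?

Whatever the first load, the items left behind include a forbidden pair without the courier. No opening move is safe, so no plan exists.

No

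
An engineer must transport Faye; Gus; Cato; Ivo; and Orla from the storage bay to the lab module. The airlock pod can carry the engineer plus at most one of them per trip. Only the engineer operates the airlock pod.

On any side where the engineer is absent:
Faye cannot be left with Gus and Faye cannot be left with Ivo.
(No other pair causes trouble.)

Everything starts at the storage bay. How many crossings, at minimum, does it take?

11

Counting alone: the engineer can take at most 1 across per trip to the lab module, so moving all 5 needs at least 5 loaded trips out, with a return between consecutive ones — at least 9 crossings.
The safety rule pushes this higher. Following every safe sequence of crossings, the most of the 5 that can be at the lab module as the airlock pod arrives there on crossing 9 is 4 — never all 5.
So no plan with fewer than 11 crossings exists, and this one achieves 11:
1. Engineer goes to the lab module with Faye.  [the storage bay: Cato, Gus, Ivo, Orla | the lab module: Faye]
2. Engineer goes back to the storage bay alone.  [the storage bay: Cato, Gus, Ivo, Orla | the lab module: Faye]
3. Engineer goes to the lab module with Gus.  [the storage bay: Cato, Ivo, Orla | the lab module: Faye, Gus]
4. Engineer goes back to the storage bay with Faye.  [the storage bay: Cato, Faye, Ivo, Orla | the lab module: Gus]
5. Engineer goes to the lab module with Ivo.  [the storage bay: Cato, Faye, Orla | the lab module: Gus, Ivo]
6. Engineer goes back to the storage bay alone.  [the storage bay: Cato, Faye, Orla | the lab module: Gus, Ivo]
7. Engineer goes to the lab module with Cato.  [the storage bay: Faye, Orla | the lab module: Cato, Gus, Ivo]
8. Engineer goes back to the storage bay alone.  [the storage bay: Faye, Orla | the lab module: Cato, Gus, Ivo]
9. Engineer goes to the lab module with Orla.  [the storage bay: Faye | the lab module: Cato, Gus, Ivo, Orla]
10. Engineer goes back to the storage bay alone.  [the storage bay: Faye | the lab module: Cato, Gus, Ivo, Orla]
11. Engineer goes to the lab module with Faye.  [the storage bay: — | the lab module: Cato, Faye, Gus, Ivo, Orla]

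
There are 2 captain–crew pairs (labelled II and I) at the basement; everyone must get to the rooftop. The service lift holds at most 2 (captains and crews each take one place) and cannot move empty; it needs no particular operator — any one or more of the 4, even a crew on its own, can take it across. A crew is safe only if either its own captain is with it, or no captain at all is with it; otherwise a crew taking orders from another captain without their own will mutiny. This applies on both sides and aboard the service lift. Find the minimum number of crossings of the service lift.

5

Counting alone: each trip to the rooftop takes at most 2 across and each return brings at least 1 back, so after t trips out (and t−1 returns) at most 2t − (t−1) of the 4 are across; that first reaches 4 at t = 3, so at least 5 crossings are needed.
The plan below uses exactly 5 crossings, so it is optimal:
1. captain II and crew II cross → the rooftop.
2. captain II crosses ← the basement.
3. captain I and captain II cross → the rooftop.
4. captain I crosses ← the basement.
5. captain I and crew I cross → the rooftop.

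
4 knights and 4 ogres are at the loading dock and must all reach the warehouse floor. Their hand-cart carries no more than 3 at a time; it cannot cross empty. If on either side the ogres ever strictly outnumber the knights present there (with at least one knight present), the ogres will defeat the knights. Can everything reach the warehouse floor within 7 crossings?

No

Counting alone: each trip to the warehouse floor takes at most 3 across and each return brings at least 1 back, so after t trips out (and t−1 returns) at most 3t − (t−1) of the 8 are across; that first reaches 8 at t = 4, so at least 7 crossings are needed.
The safety rule pushes this higher. Following every safe sequence of crossings, the most of the 8 that can be at the warehouse floor as the hand-cart arrives there on crossing 7 is 7 — never all 8.
So the move cannot be finished within 7 crossings. (The shortest complete plan takes 9:)
1. 2 ogres → the warehouse floor.  (the loading dock: 4K 2O; the warehouse floor: 0K 2O)
2. 1 ogre ← the loading dock.  (the loading dock: 4K 3O; the warehouse floor: 0K 1O)
3. 3 ogres → the warehouse floor.  (the loading dock: 4K 0O; the warehouse floor: 0K 4O)
4. 1 ogre ← the loading dock.  (the loading dock: 4K 1O; the warehouse floor: 0K 3O)
5. 3 knights → the warehouse floor.  (the loading dock: 1K 1O; the warehouse floor: 3K 3O)
6. 1 knight and 1 ogre ← the loading dock.  (the loading dock: 2K 2O; the warehouse floor: 2K 2O)
7. 2 knights → the warehouse floor.  (the loading dock: 0K 2O; the warehouse floor: 4K 2O)
8. 1 ogre ← the loading dock.  (the loading dock: 0K 3O; the warehouse floor: 4K 1O)
9. 3 ogres → the warehouse floor.  (the loading dock: 0K 0O; the warehouse floor: 4K 4O)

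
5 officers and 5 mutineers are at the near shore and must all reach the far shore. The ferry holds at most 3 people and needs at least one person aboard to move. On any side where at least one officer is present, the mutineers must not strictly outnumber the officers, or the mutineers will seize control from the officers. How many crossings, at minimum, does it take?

Counting alone: each trip to the far shore takes at most 3 across and each return brings at least 1 back, so after t trips out (and t−1 returns) at most 3t − (t−1) of the 10 are across; that first reaches 10 at t = 5, so at least 9 crossings are needed.
The safety rule pushes this higher. Following every safe sequence of crossings, the most of the 10 that can be at the far shore as the ferry arrives there on crossing 9 is 9 — never all 10.
So no plan with fewer than 11 crossings exists, and this one achieves 11:
1. 2 mutineers → the far shore.  (the near shore: 5O 3M; the far shore: 0O 2M)
2. 1 mutineer ← the near shore.  (the near shore: 5O 4M; the far shore: 0O 1M)
3. 3 mutineers → the far shore.  (the near shore: 5O 1M; the far shore: 0O 4M)
4. 1 mutineer ← the near shore.  (the near shore: 5O 2M; the far shore: 0O 3M)
5. 3 officers → the far shore.  (the near shore: 2O 2M; the far shore: 3O 3M)
6. 1 officer and 1 mutineer ← the near shore.  (the near shore: 3O 3M; the far shore: 2O 2M)
7. 3 officers → the far shore.  (the near shore: 0O 3M; the far shore: 5O 2M)
8. 1 mutineer ← the near shore.  (the near shore: 0O 4M; the far shore: 5O 1M)
9. 2 mutineers → the far shore.  (the near shore: 0O 2M; the far shore: 5O 3M)
10. 1 mutineer ← the near shore.  (the near shore: 0O 3M; the far shore: 5O 2M)
11. 3 mutineers → the far shore.  (the near shore: 0O 0M; the far shore: 5O 5M)

11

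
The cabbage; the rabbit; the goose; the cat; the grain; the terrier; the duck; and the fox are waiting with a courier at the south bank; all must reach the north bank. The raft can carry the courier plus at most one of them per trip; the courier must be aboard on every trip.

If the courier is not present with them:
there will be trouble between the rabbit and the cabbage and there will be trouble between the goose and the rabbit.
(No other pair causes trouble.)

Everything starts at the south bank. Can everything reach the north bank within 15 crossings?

No

Counting alone: the courier can take at most 1 across per trip to the north bank, so moving all 8 needs at least 8 loaded trips out, with a return between consecutive ones — at least 15 crossings.
The safety rule pushes this higher. Following every safe sequence of crossings, the most of the 8 that can be at the north bank as the raft arrives there on crossing 15 is 7 — never all 8.
So the move cannot be finished within 15 crossings. (The shortest complete plan takes 17:)
1. Courier goes to the north bank with the rabbit.
2. Courier goes back to the south bank alone.
3. Courier goes to the north bank with the cabbage.
4. Courier goes back to the south bank with the rabbit.
5. Courier goes to the north bank with the goose.
6. Courier goes back to the south bank alone.
7. Courier goes to the north bank with the cat.
8. Courier goes back to the south bank alone.
9. Courier goes to the north bank with the grain.
10. Courier goes back to the south bank alone.
11. Courier goes to the north bank with the terrier.
12. Courier goes back to the south bank alone.
13. Courier goes to the north bank with the duck.
14. Courier goes back to the south bank alone.
15. Courier goes to the north bank with the fox.
16. Courier goes back to the south bank alone.
17. Courier goes to the north bank with the rabbit.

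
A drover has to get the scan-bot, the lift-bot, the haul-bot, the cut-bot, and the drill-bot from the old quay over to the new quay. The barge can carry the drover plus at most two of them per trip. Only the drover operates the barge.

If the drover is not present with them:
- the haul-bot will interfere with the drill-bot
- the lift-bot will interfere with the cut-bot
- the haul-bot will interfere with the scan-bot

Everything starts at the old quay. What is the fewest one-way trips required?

Counting alone: the drover can take at most 2 across per trip to the new quay, so moving all 5 needs at least 3 loaded trips out, with a return between consecutive ones — at least 5 crossings.
The plan below uses exactly 5 crossings, so it is optimal:
1. Drover goes to the new quay with the haul-bot and the lift-bot.  [the old quay: the cut-bot, the drill-bot, the scan-bot | the new quay: the haul-bot, the lift-bot]
2. Drover goes back to the old quay alone.  [the old quay: the cut-bot, the drill-bot, the scan-bot | the new quay: the haul-bot, the lift-bot]
3. Drover goes to the new quay with the drill-bot and the scan-bot.  [the old quay: the cut-bot | the new quay: the drill-bot, the haul-bot, the lift-bot, the scan-bot]
4. Drover goes back to the old quay with the haul-bot.  [the old quay: the cut-bot, the haul-bot | the new quay: the drill-bot, the lift-bot, the scan-bot]
5. Drover goes to the new quay with the cut-bot and the haul-bot.  [the old quay: — | the new quay: the cut-bot, the drill-bot, the haul-bot, the lift-bot, the scan-bot]

5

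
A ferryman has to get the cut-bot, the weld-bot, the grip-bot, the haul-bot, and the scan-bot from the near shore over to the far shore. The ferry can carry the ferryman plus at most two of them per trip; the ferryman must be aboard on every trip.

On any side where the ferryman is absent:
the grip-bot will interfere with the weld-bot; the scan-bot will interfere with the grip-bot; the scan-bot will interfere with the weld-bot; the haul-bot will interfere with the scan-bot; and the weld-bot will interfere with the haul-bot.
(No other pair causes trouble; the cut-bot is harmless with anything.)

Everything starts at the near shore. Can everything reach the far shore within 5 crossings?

No

Counting alone: the ferryman can take at most 2 across per trip to the far shore, so moving all 5 needs at least 3 loaded trips out, with a return between consecutive ones — at least 5 crossings.
The safety rule pushes this higher. Following every safe sequence of crossings, the most of the 5 that can be at the far shore as the ferry arrives there on crossing 5 is 4 — never all 5.
So the move cannot be finished within 5 crossings. (The shortest complete plan takes 7:)
1. Ferryman goes to the far shore with the scan-bot and the weld-bot.  [the near shore: the cut-bot, the grip-bot, the haul-bot | the far shore: the scan-bot, the weld-bot]
2. Ferryman goes back to the near shore with the weld-bot.  [the near shore: the cut-bot, the grip-bot, the haul-bot, the weld-bot | the far shore: the scan-bot]
3. Ferryman goes to the far shore with the cut-bot and the weld-bot.  [the near shore: the grip-bot, the haul-bot | the far shore: the cut-bot, the scan-bot, the weld-bot]
4. Ferryman goes back to the near shore with the weld-bot.  [the near shore: the grip-bot, the haul-bot, the weld-bot | the far shore: the cut-bot, the scan-bot]
5. Ferryman goes to the far shore with the grip-bot and the haul-bot.  [the near shore: the weld-bot | the far shore: the cut-bot, the grip-bot, the haul-bot, the scan-bot]
6. Ferryman goes back to the near shore with the scan-bot.  [the near shore: the scan-bot, the weld-bot | the far shore: the cut-bot, the grip-bot, the haul-bot]
7. Ferryman goes to the far shore with the scan-bot and the weld-bot.  [the near shore: — | the far shore: the cut-bot, the grip-bot, the haul-bot, the scan-bot, the weld-bot]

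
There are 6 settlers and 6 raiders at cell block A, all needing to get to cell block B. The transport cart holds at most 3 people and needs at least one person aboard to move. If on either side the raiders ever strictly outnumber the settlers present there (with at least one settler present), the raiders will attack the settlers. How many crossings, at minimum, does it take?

impossible

Following every safe sequence of crossings from the start, the most of the 12 that can be at cell block B as the transport cart arrives there on crossings 1, 3, 5 is 3, 5, 6 respectively; the best ever achieved is 6 of 12.
From crossing 7 on, no configuration arises that was not already reachable earlier: only 17 distinct safe configurations (who is on which side, and where the transport cart is) can ever be reached, none of them has everyone across, and every continuation just revisits them. They are: 0 settlers + 0 raiders across (transport cart back at the start); 0 settlers + 1 raider across (transport cart there); 0 settlers + 1 raider across (transport cart back at the start); 0 settlers + 2 raiders across (transport cart there); 0 settlers + 2 raiders across (transport cart back at the start); 0 settlers + 3 raiders across (transport cart there); 0 settlers + 3 raiders across (transport cart back at the start); 0 settlers + 4 raiders across (transport cart there); 0 settlers + 4 raiders across (transport cart back at the start); 0 settlers + 5 raiders across (transport cart there); 0 settlers + 5 raiders across (transport cart back at the start); 0 settlers + 6 raiders across (transport cart there); 1 settler + 1 raider across (transport cart there); 1 settler + 1 raider across (transport cart back at the start); 2 settlers + 2 raiders across (transport cart there); 2 settlers + 2 raiders across (transport cart back at the start); 3 settlers + 3 raiders across (transport cart there). So no valid plan exists.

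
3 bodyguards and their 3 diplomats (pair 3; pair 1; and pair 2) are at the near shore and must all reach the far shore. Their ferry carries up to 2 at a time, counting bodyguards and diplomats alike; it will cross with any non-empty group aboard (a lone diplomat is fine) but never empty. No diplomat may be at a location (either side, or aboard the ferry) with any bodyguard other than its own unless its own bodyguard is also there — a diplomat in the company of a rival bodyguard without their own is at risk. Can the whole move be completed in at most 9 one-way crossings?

Counting alone: each trip to the far shore takes at most 2 across and each return brings at least 1 back, so after t trips out (and t−1 returns) at most 2t − (t−1) of the 6 are across; that first reaches 6 at t = 5, so at least 9 crossings are needed.
The safety rule pushes this higher. Following every safe sequence of crossings, the most of the 6 that can be at the far shore as the ferry arrives there on crossing 9 is 5 — never all 6.
So the move cannot be finished within 9 crossings. (The shortest complete plan takes 11:)
1. bodyguard 3 and diplomat 3 cross → the far shore.
2. bodyguard 3 crosses ← the near shore.
3. diplomat 1 and diplomat 2 cross → the far shore.
4. diplomat 3 crosses ← the near shore.
5. bodyguard 1 and bodyguard 2 cross → the far shore.
6. bodyguard 1 and diplomat 1 cross ← the near shore.
7. bodyguard 1 and bodyguard 3 cross → the far shore.
8. diplomat 2 crosses ← the near shore.
9. diplomat 1 and diplomat 3 cross → the far shore.
10. bodyguard 2 crosses ← the near shore.
11. bodyguard 2 and diplomat 2 cross → the far shore.

No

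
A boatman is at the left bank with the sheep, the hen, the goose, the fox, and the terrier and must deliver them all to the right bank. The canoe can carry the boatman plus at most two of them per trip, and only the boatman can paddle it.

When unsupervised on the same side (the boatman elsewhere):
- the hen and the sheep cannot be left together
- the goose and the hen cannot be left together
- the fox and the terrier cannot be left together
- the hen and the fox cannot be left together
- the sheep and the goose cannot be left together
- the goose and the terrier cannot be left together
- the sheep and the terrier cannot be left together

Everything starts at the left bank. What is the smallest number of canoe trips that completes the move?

impossible

Whatever the first load, the items left behind include a forbidden pair without the boatman. No opening move is safe, so no plan exists.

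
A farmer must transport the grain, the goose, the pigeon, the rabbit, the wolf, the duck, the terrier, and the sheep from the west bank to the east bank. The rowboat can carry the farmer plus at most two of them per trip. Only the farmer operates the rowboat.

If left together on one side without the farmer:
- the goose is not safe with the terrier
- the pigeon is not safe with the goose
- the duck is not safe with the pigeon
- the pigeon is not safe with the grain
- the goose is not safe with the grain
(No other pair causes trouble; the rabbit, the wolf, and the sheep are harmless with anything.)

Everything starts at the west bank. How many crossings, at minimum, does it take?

13

Counting alone: the farmer can take at most 2 across per trip to the east bank, so moving all 8 needs at least 4 loaded trips out, with a return between consecutive ones — at least 7 crossings.
The safety rule pushes this higher. Following every safe sequence of crossings, the most of the 8 that can be at the east bank as the rowboat arrives there on crossings 7, 9, 11 is 5, 6, 7 respectively — never all 8.
So no plan with fewer than 13 crossings exists, and this one achieves 13:
1. Farmer goes to the east bank with the goose and the pigeon.  [the west bank: the duck, the grain, the rabbit, the sheep, the terrier, the wolf | the east bank: the goose, the pigeon]
2. Farmer goes back to the west bank with the goose.  [the west bank: the duck, the goose, the grain, the rabbit, the sheep, the terrier, the wolf | the east bank: the pigeon]
3. Farmer goes to the east bank with the grain and the terrier.  [the west bank: the duck, the goose, the rabbit, the sheep, the wolf | the east bank: the grain, the pigeon, the terrier]
4. Farmer goes back to the west bank with the grain.  [the west bank: the duck, the goose, the grain, the rabbit, the sheep, the wolf | the east bank: the pigeon, the terrier]
5. Farmer goes to the east bank with the grain and the rabbit.  [the west bank: the duck, the goose, the sheep, the wolf | the east bank: the grain, the pigeon, the rabbit, the terrier]
6. Farmer goes back to the west bank with the grain.  [the west bank: the duck, the goose, the grain, the sheep, the wolf | the east bank: the pigeon, the rabbit, the terrier]
7. Farmer goes to the east bank with the grain and the wolf.  [the west bank: the duck, the goose, the sheep | the east bank: the grain, the pigeon, the rabbit, the terrier, the wolf]
8. Farmer goes back to the west bank with the grain.  [the west bank: the duck, the goose, the grain, the sheep | the east bank: the pigeon, the rabbit, the terrier, the wolf]
9. Farmer goes to the east bank with the duck and the grain.  [the west bank: the goose, the sheep | the east bank: the duck, the grain, the pigeon, the rabbit, the terrier, the wolf]
10. Farmer goes back to the west bank with the pigeon.  [the west bank: the goose, the pigeon, the sheep | the east bank: the duck, the grain, the rabbit, the terrier, the wolf]
11. Farmer goes to the east bank with the goose and the sheep.  [the west bank: the pigeon | the east bank: the duck, the goose, the grain, the rabbit, the sheep, the terrier, the wolf]
12. Farmer goes back to the west bank with the goose.  [the west bank: the goose, the pigeon | the east bank: the duck, the grain, the rabbit, the sheep, the terrier, the wolf]
13. Farmer goes to the east bank with the goose and the pigeon.  [the west bank: — | the east bank: the duck, the goose, the grain, the pigeon, the rabbit, the sheep, the terrier, the wolf]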